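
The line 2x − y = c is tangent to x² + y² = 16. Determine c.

c = ±4√5

For a tangent, require d(centre, line) = r = 4.
|2·0 − 1·0 − c| / √5 = 4
|c| = 4√5.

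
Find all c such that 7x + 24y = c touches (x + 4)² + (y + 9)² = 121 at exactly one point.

c = −519 or c = 31

The line touches the circle iff its distance from (−4, −9) is 11:
|7·(−4) + 24·(−9) − c| / √625 = 11
|c − (−244)| = 11·25, so c = 31 or c = −519.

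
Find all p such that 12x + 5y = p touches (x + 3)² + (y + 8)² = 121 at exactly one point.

p = −219 or p = 67

The line touches the circle iff its distance from (−3, −8) is 11:
|12·(−3) + 5·(−8) − p| / √169 = 11
|p − (−76)| = 11·13, so p = 67 or p = −219.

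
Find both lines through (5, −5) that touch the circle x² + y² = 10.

A line y − (−5) = m(x − (5)) is tangent when its distance from (0, 0) is √10:
[m·(−5) − (5)]² = 10(m² + 1)
3m² + 10m + 3 = 0, so m = −1/3 or m = −3.
Through (5, −5) these give x + 3y = −10 and 3x + y = 10.

x + 3y = −10 and 3x + y = 10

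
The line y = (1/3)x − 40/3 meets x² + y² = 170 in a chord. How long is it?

Centre (0, 0), r² = 170. Perpendicular distance d from centre to line = |−40| / √10 = 40/√10.
Half the chord is √(r² − d²) = √(10), so the full chord is 2√10.

2√10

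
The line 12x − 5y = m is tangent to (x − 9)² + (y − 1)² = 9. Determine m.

m = 64 or m = 142

The line touches the circle iff its distance from (9, 1) is 3:
|12·9 − 5·1 − m| / √169 = 3
|m − (103)| = 3·13, so m = 142 or m = 64.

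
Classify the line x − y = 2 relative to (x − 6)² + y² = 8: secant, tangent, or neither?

tangent

d² = (1·6 − 1·0 − (2))²/2 = 8; r² = 8.
Since d² = r², the line is tangent.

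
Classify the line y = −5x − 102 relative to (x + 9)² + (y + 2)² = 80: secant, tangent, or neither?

Centre (−9, −2), r² = 80. Distance² from centre to line = (55)²/26 = 3025/26.
Since d² > r², the line lies outside the circle.

neither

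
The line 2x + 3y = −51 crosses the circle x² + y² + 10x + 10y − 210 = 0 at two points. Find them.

(−21, −3) and (3, −19)

Express y = (−51 − 2x)/3 and substitute into the circle:
13x² + 234x − 819 = 0  ⟹  x² + 18x − 63 = 0
x = 3 or x = −21, giving (3, −19) and (−21, −3).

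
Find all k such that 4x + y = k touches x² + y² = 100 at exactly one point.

k = ±10√17

The line touches the circle iff its distance from (0, 0) is 10:
|4·0 + 1·0 − k| / √17 = 10
|k| = 10√17.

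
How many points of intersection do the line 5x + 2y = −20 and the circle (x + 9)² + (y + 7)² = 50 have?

Centre (−9, −7), r² = 50. Distance² from centre to line = (−39)²/29 = 1521/29.
Since d² > r², the line lies outside the circle.

0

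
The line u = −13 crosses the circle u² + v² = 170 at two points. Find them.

The line gives u = −13. Substituting into the circle:
v² − 1 = 0
v = 1 or v = −1, giving (−13, 1) and (−13, −1).

(−13, −1) and (−13, 1)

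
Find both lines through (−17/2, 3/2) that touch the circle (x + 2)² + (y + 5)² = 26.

A line y − (3/2) = m(x − (−17/2)) is tangent when its distance from (−2, −5) is √26:
(13/2m − (−13/2))² = 26(m² + 1)
5m² + 26m + 5 = 0, so m = −5 or m = −1/5.
Through (−17/2, 3/2) these give 5x + y = −41 and x + 5y = −1.

5x + y = −41 and x + 5y = −1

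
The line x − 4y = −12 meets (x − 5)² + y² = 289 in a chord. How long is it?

8√17

The distance from (5, 0) to the line is 17/√17, and r² = 289.
Half the chord is √(r² − d²) = √(272), so the full chord is 8√17.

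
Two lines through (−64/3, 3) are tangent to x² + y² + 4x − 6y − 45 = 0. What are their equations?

Write the tangent as mx − y + (3 − m·(−64/3)) = 0 and set its distance from the centre to √58:
[m·(58/3) − (0)]² = 58(m² + 1)
49m² − 9 = 0, so m = 3/7 or m = −3/7.
With m = 3/7: 3x − 7y = −85. With m = −3/7: 3x + 7y = −43.

3x − 7y = −85 and 3x + 7y = −43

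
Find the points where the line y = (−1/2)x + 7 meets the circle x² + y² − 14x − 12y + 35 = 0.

From the line, y = (14 − x)/2. Substituting:
5x² − 60x = 0  ⟹  x² − 12x = 0
x = 12 or x = 0, giving (12, 1) and (0, 7).

(0, 7) and (12, 1)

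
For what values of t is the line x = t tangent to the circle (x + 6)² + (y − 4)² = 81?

t = −15 or t = 3

The line touches the circle iff its distance from (−6, 4) is 9:
|1·(−6) + 0·4 − t| / √1 = 9
|t − (−6)| = 9, so t = 3 or t = −15.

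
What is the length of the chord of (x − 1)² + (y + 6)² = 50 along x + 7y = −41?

Centre (1, −6), r² = 50. Perpendicular distance d from centre to line = |0| / √50 = 0/√50.
Half the chord is √(r² − d²) = √(50), so the full chord is 10√2.

10√2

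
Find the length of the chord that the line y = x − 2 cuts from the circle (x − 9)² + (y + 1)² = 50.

6√2

From the line, y = x − 2. Substituting:
2x² − 20x + 32 = 0  ⟹  x² − 10x + 16 = 0
x = 8 or x = 2, giving (8, 6) and (2, 0).
|(8, 6) − (2, 0)| = √((6)² + (6)²) = 6√2.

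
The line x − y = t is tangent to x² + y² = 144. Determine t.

For a tangent, require d(centre, line) = r = 12.
|1·0 − 1·0 − t| / √2 = 12
|t| = 12√2.

t = ±12√2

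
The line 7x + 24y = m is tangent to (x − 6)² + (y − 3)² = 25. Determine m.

m = −11 or m = 239

The line touches the circle iff its distance from (6, 3) is 5:
|7·6 + 24·3 − m| / √625 = 5
|m − (114)| = 5·25, so m = 239 or m = −11.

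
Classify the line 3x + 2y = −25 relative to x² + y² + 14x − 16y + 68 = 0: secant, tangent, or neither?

secant

Substituting the line into the circle gives 13x² + 302x + 1697 = 0.
Δ = 91204 − 88244 = 2960.
Two real roots: the line is a secant.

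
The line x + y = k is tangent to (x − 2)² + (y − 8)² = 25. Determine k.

k = 10 ± 5√2

The line touches the circle iff its distance from (2, 8) is 5:
|1·2 + 1·8 − k| / √2 = 5
|k − (10)| = 5√2.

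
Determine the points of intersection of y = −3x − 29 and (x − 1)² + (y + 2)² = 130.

(−10, 1) and (−6, −11)

Express y = −3x − 29 and substitute into the circle:
10x² + 160x + 600 = 0  ⟹  x² + 16x + 60 = 0
x = −6 or x = −10, giving (−6, −11) and (−10, 1).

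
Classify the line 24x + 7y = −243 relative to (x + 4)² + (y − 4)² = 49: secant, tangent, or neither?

tangent

Substituting the line into the circle gives 625x² + 13400x + 71824 = 0.
Δ = 179560000 − 179560000 = 0.
A repeated root: the line is tangent.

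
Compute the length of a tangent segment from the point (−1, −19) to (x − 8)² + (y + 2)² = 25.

√345

With centre O = (8, −2), |OP|² = 370 and r² = 25.
By the tangent–radius right angle, tangent length = √(|PO|² − r²) = √345.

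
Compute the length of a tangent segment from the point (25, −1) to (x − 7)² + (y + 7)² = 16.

The centre is (7, −7) and r = 4. The square of the distance from P to the centre is 324 + 36 = 360.
By the tangent–radius right angle, tangent length = √(|PO|² − r²) = √344 = 2√86.

2√86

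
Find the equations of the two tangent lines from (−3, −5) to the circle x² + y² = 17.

4x + y = −17 and x − 4y = 17

Let a tangent through (−3, −5) have slope m. Its distance from (0, 0) must equal √17:
[m·(3) − (5)]² = 17(m² + 1)
4m² + 15m − 4 = 0, so m = −4 or m = 1/4.
Through (−3, −5) these give 4x + y = −17 and x − 4y = 17.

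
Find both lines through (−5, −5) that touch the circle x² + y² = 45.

Write the tangent as mx − y + (−5 − m·(−5)) = 0 and set its distance from the centre to 3√5:
(5m − (5))² = 45(m² + 1)
2m² + 5m + 2 = 0, so m = −1/2 or m = −2.
With m = −1/2: x + 2y = −15. With m = −2: 2x + y = −15.

x + 2y = −15 and 2x + y = −15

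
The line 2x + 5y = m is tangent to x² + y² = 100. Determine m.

m = ±10√29

Tangency holds when the distance from the centre (0, 0) to the line equals the radius 10:
|2·0 + 5·0 − m| / √29 = 10
|m| = 10√29.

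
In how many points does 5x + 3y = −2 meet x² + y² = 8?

d² = (5·0 + 3·0 − (−2))²/34 = 2/17; r² = 8.
Since d² < r², the line cuts the circle twice.

2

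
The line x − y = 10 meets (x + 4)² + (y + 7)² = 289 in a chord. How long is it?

23√2

Express y = x − 10 and substitute into the circle:
2x² + 2x − 264 = 0  ⟹  x² + x − 132 = 0
x = 11 or x = −12, giving (11, 1) and (−12, −22).
Chord length = distance between (11, 1) and (−12, −22) = √1058 = 23√2.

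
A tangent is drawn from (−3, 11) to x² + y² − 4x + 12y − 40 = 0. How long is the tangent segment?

The centre is (2, −6) and r = 4√5. The square of the distance from P to the centre is 25 + 289 = 314.
By the tangent–radius right angle, tangent length = √(|PO|² − r²) = √234 = 3√26.

3√26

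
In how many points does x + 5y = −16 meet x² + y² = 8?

0

Centre (0, 0), r² = 8. Distance² from centre to line = (16)²/26 = 128/13.
Since d² > r², the line lies outside the circle.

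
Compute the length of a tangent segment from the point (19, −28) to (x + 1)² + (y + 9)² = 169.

Centre (−1, −9), r² = 169. |PO|² = (20)² + (−19)² = 761.
Power of the point: PT² = |PO|² − r² = 592, so PT = 4√37.

4√37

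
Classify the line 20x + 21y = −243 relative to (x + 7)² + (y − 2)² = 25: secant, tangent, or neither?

Substituting the line into the circle gives 841x² + 17574x + 91809 = 0.
Δ = 308845476 − 308845476 = 0.
A repeated root: the line is tangent.

tangent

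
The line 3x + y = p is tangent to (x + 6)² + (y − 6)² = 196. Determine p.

p = −12 ± 14√10

The line touches the circle iff its distance from (−6, 6) is 14:
|3·(−6) + 1·6 − p| / √10 = 14
|p − (−12)| = 14√10.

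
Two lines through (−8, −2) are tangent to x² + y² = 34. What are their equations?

A line y − (−2) = m(x − (−8)) is tangent when its distance from (0, 0) is √34:
[m·(8) − (2)]² = 34(m² + 1)
15m² − 16m − 15 = 0, so m = −3/5 or m = 5/3.
With m = −3/5: 3x + 5y = −34. With m = 5/3: 5x − 3y = −34.

3x + 5y = −34 and 5x − 3y = −34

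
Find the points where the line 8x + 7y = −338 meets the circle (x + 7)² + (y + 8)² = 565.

From the line, y = (−338 − 8x)/7. Substituting:
113x² + 5198x + 54240 = 0  ⟹  x² + 46x + 480 = 0
x = −16 or x = −30, giving (−16, −30) and (−30, −14).

(−30, −14) and (−16, −30)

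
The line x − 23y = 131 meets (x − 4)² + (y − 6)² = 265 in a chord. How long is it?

Express y = (−131 + x)/23 and substitute into the circle:
530x² − 4770x − 59360 = 0  ⟹  x² − 9x − 112 = 0
x = 16 or x = −7, giving (16, −5) and (−7, −6).
Chord length = distance between (16, −5) and (−7, −6) = √530 = √530.

√530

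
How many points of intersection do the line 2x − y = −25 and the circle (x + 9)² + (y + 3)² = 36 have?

2

Substituting the line into the circle gives 5x² + 130x + 829 = 0.
Discriminant = (130)² − 4·5·(829) = 320 > 0.
Two real roots: the line is a secant.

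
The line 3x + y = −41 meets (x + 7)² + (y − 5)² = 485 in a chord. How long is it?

Centre (−7, 5), r² = 485. Perpendicular distance d from centre to line = |25| / √10 = 25/√10.
Half the chord is √(r² − d²) = √(845/2), so the full chord is 13√10.

13√10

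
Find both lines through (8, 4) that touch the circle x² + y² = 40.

3x − y = 20 and x + 3y = 20

A line y − (4) = m(x − (8)) is tangent when its distance from (0, 0) is 2√10:
[m·(−8) − (−4)]² = 40(m² + 1)
3m² − 8m − 3 = 0, so m = 3 or m = −1/3.
Through (8, 4) these give 3x − y = 20 and x + 3y = 20.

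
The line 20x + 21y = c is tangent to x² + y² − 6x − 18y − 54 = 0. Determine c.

c = −99 or c = 597

Tangency holds when the distance from the centre (3, 9) to the line equals the radius 12:
|20·3 + 21·9 − c| / √841 = 12
|c − (249)| = 12·29, so c = 597 or c = −99.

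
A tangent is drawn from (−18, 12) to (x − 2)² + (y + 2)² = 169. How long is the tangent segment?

√427

Centre (2, −2), r² = 169. |PO|² = (−20)² + (14)² = 596.
The tangent meets the radius at right angles, so tangent² = |PO|² − r² = 596 − 169 = 427.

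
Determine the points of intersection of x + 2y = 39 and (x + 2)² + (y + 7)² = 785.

Substitute y = (39 − x)/2:
5x² − 90x − 315 = 0  ⟹  x² − 18x − 63 = 0
x = 21 or x = −3, giving (21, 9) and (−3, 21).

(−3, 21) and (21, 9)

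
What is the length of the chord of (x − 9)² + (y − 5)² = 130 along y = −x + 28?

8√2

From the line, y = −x + 28. Substituting:
2x² − 64x + 480 = 0  ⟹  x² − 32x + 240 = 0
x = 20 or x = 12, giving (20, 8) and (12, 16).
Chord length = distance between (20, 8) and (12, 16) = √128 = 8√2.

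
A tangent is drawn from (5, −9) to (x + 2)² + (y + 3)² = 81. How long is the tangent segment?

Centre (−2, −3), r² = 81. |PO|² = (7)² + (−6)² = 85.
By the tangent–radius right angle, tangent length = √(|PO|² − r²) = √4 = 2.

2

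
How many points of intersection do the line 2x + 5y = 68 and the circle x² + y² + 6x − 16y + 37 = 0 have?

Substituting the line into the circle gives 29x² + 38x + 109 = 0.
Δ = 1444 − 12644 = −11200.
No real roots: the line does not meet the circle.

0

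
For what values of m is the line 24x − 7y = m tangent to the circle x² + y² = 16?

For a tangent, require d(centre, line) = r = 4.
|24·0 − 7·0 − m| / √625 = 4
|m| = 4·25, so m = 100 or m = −100.

m = −100 or m = 100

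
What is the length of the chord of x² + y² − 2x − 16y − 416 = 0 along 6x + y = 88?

From the line, y = −6x + 88. Substituting:
37x² − 962x + 5920 = 0  ⟹  x² − 26x + 160 = 0
x = 16 or x = 10, giving (16, −8) and (10, 28).
Chord length = distance between (16, −8) and (10, 28) = √1332 = 6√37.

6√37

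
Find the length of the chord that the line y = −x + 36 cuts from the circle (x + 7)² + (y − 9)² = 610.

8√2

From the line, y = −x + 36. Substituting:
2x² − 40x + 168 = 0  ⟹  x² − 20x + 84 = 0
x = 14 or x = 6, giving (14, 22) and (6, 30).
Chord length = distance between (14, 22) and (6, 30) = √128 = 8√2.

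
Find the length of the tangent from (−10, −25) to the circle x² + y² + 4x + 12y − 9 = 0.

2√94

Centre (−2, −6), r² = 49. |PO|² = (−8)² + (−19)² = 425.
By the tangent–radius right angle, tangent length = √(|PO|² − r²) = √376 = 2√94.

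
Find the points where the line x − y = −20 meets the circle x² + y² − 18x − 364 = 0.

(−9, 11) and (−2, 18)

From the line, y = x + 20. Substituting:
2x² + 22x + 36 = 0  ⟹  x² + 11x + 18 = 0
x = −2 or x = −9, giving (−2, 18) and (−9, 11).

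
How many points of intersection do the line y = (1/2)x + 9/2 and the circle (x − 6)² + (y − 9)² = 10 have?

Centre (6, 9), r² = 10. Distance² from centre to line = (−3)²/5 = 9/5.
Since d² < r², the line cuts the circle twice.

2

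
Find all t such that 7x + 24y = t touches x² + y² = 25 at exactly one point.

The line touches the circle iff its distance from (0, 0) is 5:
|7·0 + 24·0 − t| / √625 = 5
|t| = 5·25, so t = 125 or t = −125.

t = −125 or t = 125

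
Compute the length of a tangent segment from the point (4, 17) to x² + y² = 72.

√233

Centre (0, 0), r² = 72. |PO|² = (4)² + (17)² = 305.
Power of the point: PT² = |PO|² − r² = 233, so PT = √233.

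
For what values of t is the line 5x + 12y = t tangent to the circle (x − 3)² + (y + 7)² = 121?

The line touches the circle iff its distance from (3, −7) is 11:
|5·3 + 12·(−7) − t| / √169 = 11
|t − (−69)| = 11·13, so t = 74 or t = −212.

t = −212 or t = 74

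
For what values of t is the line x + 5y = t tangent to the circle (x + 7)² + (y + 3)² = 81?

t = −22 ± 9√26

For a tangent, require d(centre, line) = r = 9.
|1·(−7) + 5·(−3) − t| / √26 = 9
|t − (−22)| = 9√26.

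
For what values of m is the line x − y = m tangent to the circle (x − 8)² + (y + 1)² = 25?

Tangency holds when the distance from the centre (8, −1) to the line equals the radius 5:
|1·8 − 1·(−1) − m| / √2 = 5
|m − (9)| = 5√2.

m = 9 ± 5√2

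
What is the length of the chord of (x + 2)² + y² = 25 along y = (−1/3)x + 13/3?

Express y = (13 − x)/3 and substitute into the circle:
10x² + 10x − 20 = 0  ⟹  x² + x − 2 = 0
x = 1 or x = −2, giving (1, 4) and (−2, 5).
|(1, 4) − (−2, 5)| = √((3)² + (−1)²) = √10.

√10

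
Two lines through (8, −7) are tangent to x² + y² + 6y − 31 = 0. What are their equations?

Let a tangent through (8, −7) have slope m. Its distance from (0, −3) must equal 2√10:
(−8m − (4))² = 40(m² + 1)
3m² + 8m − 3 = 0, so m = −3 or m = 1/3.
Through (8, −7) these give 3x + y = 17 and x − 3y = 29.

3x + y = 17 and x − 3y = 29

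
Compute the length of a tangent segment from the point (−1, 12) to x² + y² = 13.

2√33

Centre (0, 0), r² = 13. |PO|² = (−1)² + (12)² = 145.
Power of the point: PT² = |PO|² − r² = 132, so PT = 2√33.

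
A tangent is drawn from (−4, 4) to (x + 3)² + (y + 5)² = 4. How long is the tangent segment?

With centre O = (−3, −5), |OP|² = 82 and r² = 4.
Power of the point: PT² = |PO|² − r² = 78, so PT = √78.

√78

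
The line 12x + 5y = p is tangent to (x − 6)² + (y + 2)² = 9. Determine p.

p = 23 or p = 101

For a tangent, require d(centre, line) = r = 3.
|12·6 + 5·(−2) − p| / √169 = 3
|p − (62)| = 3·13, so p = 101 or p = 23.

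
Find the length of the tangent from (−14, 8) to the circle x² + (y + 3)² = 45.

The centre is (0, −3) and r = 3√5. The square of the distance from P to the centre is 196 + 121 = 317.
By the tangent–radius right angle, tangent length = √(|PO|² − r²) = √272 = 4√17.

4√17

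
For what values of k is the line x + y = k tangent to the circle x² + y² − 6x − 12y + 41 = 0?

k = 9 ± 2√2

The line touches the circle iff its distance from (3, 6) is 2:
|1·3 + 1·6 − k| / √2 = 2
|k − (9)| = 2√2.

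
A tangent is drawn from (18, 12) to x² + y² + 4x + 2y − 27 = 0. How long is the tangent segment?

The centre is (−2, −1) and r = 4√2. The square of the distance from P to the centre is 400 + 169 = 569.
Power of the point: PT² = |PO|² − r² = 537, so PT = √537.

√537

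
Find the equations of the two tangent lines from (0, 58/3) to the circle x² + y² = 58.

Let a tangent through (0, 58/3) have slope m. Its distance from (0, 0) must equal √58:
(0m − (−58/3))² = 58(m² + 1)
9m² − 49 = 0, so m = −7/3 or m = 7/3.
Through (0, 58/3) these give 7x + 3y = 58 and 7x − 3y = −58.

7x + 3y = 58 and 7x − 3y = −58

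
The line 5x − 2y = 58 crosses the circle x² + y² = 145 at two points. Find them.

(8, −9) and (12, 1)

From the line, y = (−58 + 5x)/2. Substituting:
29x² − 580x + 2784 = 0  ⟹  x² − 20x + 96 = 0
x = 12 or x = 8, giving (12, 1) and (8, −9).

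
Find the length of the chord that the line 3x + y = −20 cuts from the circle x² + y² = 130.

6√10

Centre (0, 0), r² = 130. Perpendicular distance d from centre to line = |20| / √10 = 20/√10.
Half the chord is √(r² − d²) = √(90), so the full chord is 6√10.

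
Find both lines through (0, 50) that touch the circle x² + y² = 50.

A line y − (50) = m(x − (0)) is tangent when its distance from (0, 0) is 5√2:
(0m − (−50))² = 50(m² + 1)
m² − 49 = 0, so m = 7 or m = −7.
With m = 7: 7x − y = −50. With m = −7: 7x + y = 50.

7x − y = −50 and 7x + y = 50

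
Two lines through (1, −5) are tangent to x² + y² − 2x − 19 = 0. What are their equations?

x − 2y = 11 and x + 2y = −9

A line y − (−5) = m(x − (1)) is tangent when its distance from (1, 0) is 2√5:
[m·(0) − (5)]² = 20(m² + 1)
4m² − 1 = 0, so m = 1/2 or m = −1/2.
Through (1, −5) these give x − 2y = 11 and x + 2y = −9.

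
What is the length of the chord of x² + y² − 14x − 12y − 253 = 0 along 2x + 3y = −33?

The distance from (7, 6) to the line is 65/√13, and r² = 338.
Half the chord is √(r² − d²) = √(13), so the full chord is 2√13.

2√13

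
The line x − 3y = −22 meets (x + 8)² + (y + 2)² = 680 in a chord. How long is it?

The distance from (−8, −2) to the line is 20/√10, and r² = 680.
Half the chord is √(r² − d²) = √(640), so the full chord is 16√10.

16√10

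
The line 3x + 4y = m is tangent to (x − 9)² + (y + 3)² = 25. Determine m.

The line touches the circle iff its distance from (9, −3) is 5:
|3·9 + 4·(−3) − m| / √25 = 5
|m − (15)| = 5·5, so m = 40 or m = −10.

m = −10 or m = 40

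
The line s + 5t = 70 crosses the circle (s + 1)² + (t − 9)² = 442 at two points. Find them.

Express t = (70 − s)/5 and substitute into the circle:
26s² − 10400 = 0  ⟹  s² − 400 = 0
s = 20 or s = −20, giving (20, 10) and (−20, 18).

(−20, 18) and (20, 10)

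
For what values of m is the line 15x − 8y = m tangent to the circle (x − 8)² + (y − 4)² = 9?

The line touches the circle iff its distance from (8, 4) is 3:
|15·8 − 8·4 − m| / √289 = 3
|m − (88)| = 3·17, so m = 139 or m = 37.

m = 37 or m = 139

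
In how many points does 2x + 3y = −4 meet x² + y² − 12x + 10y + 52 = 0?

Substituting the line into the circle gives 13x² − 152x + 364 = 0.
Δ = 23104 − 18928 = 4176.
Two real roots: the line is a secant.

2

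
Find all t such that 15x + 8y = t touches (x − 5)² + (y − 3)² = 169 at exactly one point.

The line touches the circle iff its distance from (5, 3) is 13:
|15·5 + 8·3 − t| / √289 = 13
|t − (99)| = 13·17, so t = 320 or t = −122.

t = −122 or t = 320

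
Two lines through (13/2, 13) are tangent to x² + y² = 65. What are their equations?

A line y − (13) = m(x − (13/2)) is tangent when its distance from (0, 0) is √65:
[m·(−13/2) − (−13)]² = 65(m² + 1)
7m² + 52m − 32 = 0, so m = 4/7 or m = −8.
Through (13/2, 13) these give 4x − 7y = −65 and 8x + y = 65.

4x − 7y = −65 and 8x + y = 65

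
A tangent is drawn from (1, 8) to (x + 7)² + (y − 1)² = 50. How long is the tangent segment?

3√7

With centre O = (−7, 1), |OP|² = 113 and r² = 50.
Power of the point: PT² = |PO|² − r² = 63, so PT = 3√7.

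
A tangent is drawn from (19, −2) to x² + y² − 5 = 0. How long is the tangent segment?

6√10

With centre O = (0, 0), |OP|² = 365 and r² = 5.
The tangent meets the radius at right angles, so tangent² = |PO|² − r² = 365 − 5 = 360.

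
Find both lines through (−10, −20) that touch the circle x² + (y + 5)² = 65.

8x − y = −60 and 4x − 7y = 100

Let a tangent through (−10, −20) have slope m. Its distance from (0, −5) must equal √65:
(10m − (15))² = 65(m² + 1)
7m² − 60m + 32 = 0, so m = 8 or m = 4/7.
With m = 8: 8x − y = −60. With m = 4/7: 4x − 7y = 100.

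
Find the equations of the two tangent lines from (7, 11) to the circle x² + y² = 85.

9x + 2y = 85 and 2x − 9y = −85

Write the tangent as mx − y + (11 − m·(7)) = 0 and set its distance from the centre to √85:
(−7m − (−11))² = 85(m² + 1)
18m² + 77m − 18 = 0, so m = −9/2 or m = 2/9.
With m = −9/2: 9x + 2y = 85. With m = 2/9: 2x − 9y = −85.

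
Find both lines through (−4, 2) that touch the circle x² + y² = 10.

A line y − (2) = m(x − (−4)) is tangent when its distance from (0, 0) is √10:
(4m − (−2))² = 10(m² + 1)
3m² + 8m − 3 = 0, so m = −3 or m = 1/3.
Through (−4, 2) these give 3x + y = −10 and x − 3y = −10.

3x + y = −10 and x − 3y = −10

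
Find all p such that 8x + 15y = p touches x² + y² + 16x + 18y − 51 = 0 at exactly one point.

Tangency holds when the distance from the centre (−8, −9) to the line equals the radius 14:
|8·(−8) + 15·(−9) − p| / √289 = 14
|p − (−199)| = 14·17, so p = 39 or p = −437.

p = −437 or p = 39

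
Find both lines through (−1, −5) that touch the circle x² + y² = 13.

2x − 3y = 13 and 3x + 2y = −13

Let a tangent through (−1, −5) have slope m. Its distance from (0, 0) must equal √13:
(1m − (5))² = 13(m² + 1)
6m² + 5m − 6 = 0, so m = 2/3 or m = −3/2.
With m = 2/3: 2x − 3y = 13. With m = −3/2: 3x + 2y = −13.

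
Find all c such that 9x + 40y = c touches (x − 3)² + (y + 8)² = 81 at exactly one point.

For a tangent, require d(centre, line) = r = 9.
|9·3 + 40·(−8) − c| / √1681 = 9
|c − (−293)| = 9·41, so c = 76 or c = −662.

c = −662 or c = 76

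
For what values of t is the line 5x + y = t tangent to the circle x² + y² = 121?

t = ±11√26

For a tangent, require d(centre, line) = r = 11.
|5·0 + 1·0 − t| / √26 = 11
|t| = 11√26.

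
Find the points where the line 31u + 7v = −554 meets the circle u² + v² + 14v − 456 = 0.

(−19, 5) and (−12, −26)

Express v = (−554 − 31u)/7 and substitute into the circle:
1010u² + 31310u + 230280 = 0  ⟹  u² + 31u + 228 = 0
u = −12 or u = −19, giving (−12, −26) and (−19, 5).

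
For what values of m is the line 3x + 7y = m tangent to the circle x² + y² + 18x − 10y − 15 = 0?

Tangency holds when the distance from the centre (−9, 5) to the line equals the radius 11:
|3·(−9) + 7·5 − m| / √58 = 11
|m − (8)| = 11√58.

m = 8 ± 11√58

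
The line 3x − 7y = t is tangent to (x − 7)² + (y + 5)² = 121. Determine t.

For a tangent, require d(centre, line) = r = 11.
|3·7 − 7·(−5) − t| / √58 = 11
|t − (56)| = 11√58.

t = 56 ± 11√58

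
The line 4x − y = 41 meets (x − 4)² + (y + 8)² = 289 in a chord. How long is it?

8√17

Express y = 4x − 41 and substitute into the circle:
17x² − 272x + 816 = 0  ⟹  x² − 16x + 48 = 0
x = 12 or x = 4, giving (12, 7) and (4, −25).
|(12, 7) − (4, −25)| = √((8)² + (32)²) = 8√17.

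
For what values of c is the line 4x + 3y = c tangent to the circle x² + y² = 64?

Tangency holds when the distance from the centre (0, 0) to the line equals the radius 8:
|4·0 + 3·0 − c| / √25 = 8
|c| = 8·5, so c = 40 or c = −40.

c = −40 or c = 40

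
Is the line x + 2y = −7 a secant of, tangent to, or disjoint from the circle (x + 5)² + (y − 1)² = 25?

secant

Substituting the line into the circle gives 5x² + 58x + 81 = 0.
Discriminant = (58)² − 4·5·(81) = 1744 > 0.
Two real roots: the line is a secant.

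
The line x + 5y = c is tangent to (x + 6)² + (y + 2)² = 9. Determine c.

c = −16 ± 3√26

Tangency holds when the distance from the centre (−6, −2) to the line equals the radius 3:
|1·(−6) + 5·(−2) − c| / √26 = 3
|c − (−16)| = 3√26.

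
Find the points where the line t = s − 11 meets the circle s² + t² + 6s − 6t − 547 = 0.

From the line, t = s − 11. Substituting:
2s² − 22s − 360 = 0  ⟹  s² − 11s − 180 = 0
s = 20 or s = −9, giving (20, 9) and (−9, −20).

(−9, −20) and (20, 9)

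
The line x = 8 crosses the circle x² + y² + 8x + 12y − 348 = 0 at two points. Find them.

(8, −22) and (8, 10)

The line gives x = 8. Substituting into the circle:
y² + 12y − 220 = 0
y = 10 or y = −22, giving (8, 10) and (8, −22).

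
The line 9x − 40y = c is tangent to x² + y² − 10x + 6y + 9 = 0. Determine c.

c = −40 or c = 370

For a tangent, require d(centre, line) = r = 5.
|9·5 − 40·(−3) − c| / √1681 = 5
|c − (165)| = 5·41, so c = 370 or c = −40.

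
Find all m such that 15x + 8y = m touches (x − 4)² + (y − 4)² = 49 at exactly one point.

m = −27 or m = 211

For a tangent, require d(centre, line) = r = 7.
|15·4 + 8·4 − m| / √289 = 7
|m − (92)| = 7·17, so m = 211 or m = −27.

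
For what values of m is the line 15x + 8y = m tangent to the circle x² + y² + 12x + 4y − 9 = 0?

m = −225 or m = 13

Tangency holds when the distance from the centre (−6, −2) to the line equals the radius 7:
|15·(−6) + 8·(−2) − m| / √289 = 7
|m − (−106)| = 7·17, so m = 13 or m = −225.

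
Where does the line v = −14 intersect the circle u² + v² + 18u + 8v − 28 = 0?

Substitute v = −14:
u² + 18u + 56 = 0
u = −4 or u = −14, giving (−4, −14) and (−14, −14).

(−14, −14) and (−4, −14)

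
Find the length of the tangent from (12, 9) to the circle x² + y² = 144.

9

With centre O = (0, 0), |OP|² = 225 and r² = 144.
Power of the point: PT² = |PO|² − r² = 81, so PT = 9.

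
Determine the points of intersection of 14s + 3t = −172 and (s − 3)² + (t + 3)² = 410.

From the line, t = (−172 − 14s)/3. Substituting:
205s² + 4510s + 22960 = 0  ⟹  s² + 22s + 112 = 0
s = −8 or s = −14, giving (−8, −20) and (−14, 8).

(−14, 8) and (−8, −20)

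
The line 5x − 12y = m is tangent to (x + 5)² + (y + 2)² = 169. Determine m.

m = −170 or m = 168

For a tangent, require d(centre, line) = r = 13.
|5·(−5) − 12·(−2) − m| / √169 = 13
|m − (−1)| = 13·13, so m = 168 or m = −170.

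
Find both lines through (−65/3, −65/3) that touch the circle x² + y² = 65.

7x − 4y = −65 and 4x − 7y = 65

Write the tangent as mx − y + (−65/3 − m·(−65/3)) = 0 and set its distance from the centre to √65:
(65/3m − (65/3))² = 65(m² + 1)
28m² − 65m + 28 = 0, so m = 7/4 or m = 4/7.
With m = 7/4: 7x − 4y = −65. With m = 4/7: 4x − 7y = 65.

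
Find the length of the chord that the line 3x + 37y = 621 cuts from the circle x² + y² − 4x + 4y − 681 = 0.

√1378

Express y = (621 − 3x)/37 and substitute into the circle:
1378x² − 9646x − 454740 = 0  ⟹  x² − 7x − 330 = 0
x = 22 or x = −15, giving (22, 15) and (−15, 18).
Chord length = distance between (22, 15) and (−15, 18) = √1378 = √1378.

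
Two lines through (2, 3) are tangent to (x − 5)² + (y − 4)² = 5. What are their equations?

A line y − (3) = m(x − (2)) is tangent when its distance from (5, 4) is √5:
(3m − (1))² = 5(m² + 1)
2m² − 3m − 2 = 0, so m = −1/2 or m = 2.
With m = −1/2: x + 2y = 8. With m = 2: 2x − y = 1.

x + 2y = 8 and 2x − y = 1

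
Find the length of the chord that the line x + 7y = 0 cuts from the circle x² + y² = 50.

Express y = (−x)/7 and substitute into the circle:
50x² − 2450 = 0  ⟹  x² − 49 = 0
x = 7 or x = −7, giving (7, −1) and (−7, 1).
Chord length = distance between (7, −1) and (−7, 1) = √200 = 10√2.

10√2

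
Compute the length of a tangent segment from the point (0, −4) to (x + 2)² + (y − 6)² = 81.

With centre O = (−2, 6), |OP|² = 104 and r² = 81.
Power of the point: PT² = |PO|² − r² = 23, so PT = √23.

√23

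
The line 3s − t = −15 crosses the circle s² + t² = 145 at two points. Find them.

From the line, t = 3s + 15. Substituting:
10s² + 90s + 80 = 0  ⟹  s² + 9s + 8 = 0
s = −1 or s = −8, giving (−1, 12) and (−8, −9).

(−8, −9) and (−1, 12)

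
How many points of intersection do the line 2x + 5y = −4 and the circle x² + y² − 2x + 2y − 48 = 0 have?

2

Substituting the line into the circle gives 29x² − 54x − 1224 = 0.
Discriminant = (−54)² − 4·29·(−1224) = 144900 > 0.
Two real roots: the line is a secant.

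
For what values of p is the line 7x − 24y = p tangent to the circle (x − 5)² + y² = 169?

For a tangent, require d(centre, line) = r = 13.
|7·5 − 24·0 − p| / √625 = 13
|p − (35)| = 13·25, so p = 360 or p = −290.

p = −290 or p = 360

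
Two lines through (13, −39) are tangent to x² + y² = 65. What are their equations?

Write the tangent as mx − y + (−39 − m·(13)) = 0 and set its distance from the centre to √65:
[m·(−13) − (39)]² = 65(m² + 1)
4m² + 39m + 56 = 0, so m = −8 or m = −7/4.
With m = −8: 8x + y = 65. With m = −7/4: 7x + 4y = −65.

8x + y = 65 and 7x + 4y = −65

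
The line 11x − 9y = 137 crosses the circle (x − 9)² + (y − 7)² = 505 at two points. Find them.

(1, −14) and (28, 19)

Substitute y = (−137 + 11x)/9:
202x² − 5858x + 5656 = 0  ⟹  x² − 29x + 28 = 0
x = 28 or x = 1, giving (28, 19) and (1, −14).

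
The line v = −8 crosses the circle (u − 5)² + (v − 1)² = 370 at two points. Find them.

(−12, −8) and (22, −8)

From the line, v = −8. Substituting:
u² − 10u − 264 = 0
u = 22 or u = −12, giving (22, −8) and (−12, −8).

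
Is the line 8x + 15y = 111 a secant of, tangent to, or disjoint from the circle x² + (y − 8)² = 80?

d² = (8·0 + 15·8 − (111))²/289 = 81/289; r² = 80.
Since d² < r², the line cuts the circle twice.

secant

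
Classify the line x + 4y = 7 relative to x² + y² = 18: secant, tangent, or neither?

Substituting the line into the circle gives 17x² − 14x − 239 = 0.
Discriminant = (−14)² − 4·17·(−239) = 16448 > 0.
Two real roots: the line is a secant.

secant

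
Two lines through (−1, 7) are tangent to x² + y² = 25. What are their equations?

Let a tangent through (−1, 7) have slope m. Its distance from (0, 0) must equal 5:
[m·(1) − (−7)]² = 25(m² + 1)
12m² − 7m − 12 = 0, so m = 4/3 or m = −3/4.
Through (−1, 7) these give 4x − 3y = −25 and 3x + 4y = 25.

4x − 3y = −25 and 3x + 4y = 25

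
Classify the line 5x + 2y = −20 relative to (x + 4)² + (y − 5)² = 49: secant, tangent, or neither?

secant

d² = (5·(−4) + 2·5 − (−20))²/29 = 100/29; r² = 49.
Since d² < r², the line cuts the circle twice.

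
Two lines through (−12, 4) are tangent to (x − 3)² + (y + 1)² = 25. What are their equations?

3x + 4y = −20 and y = 4

Write the tangent as mx − y + (4 − m·(−12)) = 0 and set its distance from the centre to 5:
[m·(15) − (−5)]² = 25(m² + 1)
4m² + 3m = 0, so m = −3/4 or m = 0.
Through (−12, 4) these give 3x + 4y = −20 and y = 4.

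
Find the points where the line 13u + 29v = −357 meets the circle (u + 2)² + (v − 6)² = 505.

Substitute v = (−357 − 13u)/29:
1010u² + 17170u − 139380 = 0  ⟹  u² + 17u − 138 = 0
u = 6 or u = −23, giving (6, −15) and (−23, −2).

(−23, −2) and (6, −15)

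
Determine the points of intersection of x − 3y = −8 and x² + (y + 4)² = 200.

(−14, −2) and (10, 6)

From the line, y = (8 + x)/3. Substituting:
10x² + 40x − 1400 = 0  ⟹  x² + 4x − 140 = 0
x = 10 or x = −14, giving (10, 6) and (−14, −2).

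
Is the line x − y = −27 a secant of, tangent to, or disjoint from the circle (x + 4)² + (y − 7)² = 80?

Substituting the line into the circle gives 2x² + 48x + 336 = 0.
Discriminant = (48)² − 4·2·(336) = −384 < 0.
No real roots: the line does not meet the circle.

disjoint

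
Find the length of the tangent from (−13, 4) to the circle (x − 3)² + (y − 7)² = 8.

The centre is (3, 7) and r = 2√2. The square of the distance from P to the centre is 256 + 9 = 265.
Power of the point: PT² = |PO|² − r² = 257, so PT = √257.

√257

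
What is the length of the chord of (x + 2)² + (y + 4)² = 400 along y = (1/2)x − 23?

Express y = (−46 + x)/2 and substitute into the circle:
5x² − 60x − 140 = 0  ⟹  x² − 12x − 28 = 0
x = 14 or x = −2, giving (14, −16) and (−2, −24).
Chord length = distance between (14, −16) and (−2, −24) = √320 = 8√5.

8√5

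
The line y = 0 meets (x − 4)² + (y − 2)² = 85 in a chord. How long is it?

18

Centre (4, 2), r² = 85. Perpendicular distance d from centre to line = |2| / √1 = 2.
Half the chord is √(r² − d²) = √(81), so the full chord is 18.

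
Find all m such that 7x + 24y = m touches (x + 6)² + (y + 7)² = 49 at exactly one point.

m = −385 or m = −35

The line touches the circle iff its distance from (−6, −7) is 7:
|7·(−6) + 24·(−7) − m| / √625 = 7
|m − (−210)| = 7·25, so m = −35 or m = −385.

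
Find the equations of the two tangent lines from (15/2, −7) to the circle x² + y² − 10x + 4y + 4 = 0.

A line y − (−7) = m(x − (15/2)) is tangent when its distance from (5, −2) is 5:
(−5/2m − (5))² = 25(m² + 1)
3m² − 4m = 0, so m = 4/3 or m = 0.
With m = 4/3: 4x − 3y = 51. With m = 0: y = −7.

4x − 3y = 51 and y = −7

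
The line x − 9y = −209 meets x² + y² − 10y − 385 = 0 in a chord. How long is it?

Substitute y = (209 + x)/9:
82x² + 328x − 6314 = 0  ⟹  x² + 4x − 77 = 0
x = 7 or x = −11, giving (7, 24) and (−11, 22).
Chord length = distance between (7, 24) and (−11, 22) = √328 = 2√82.

2√82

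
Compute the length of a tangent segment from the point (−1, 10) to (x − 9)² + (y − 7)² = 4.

The centre is (9, 7) and r = 2. The square of the distance from P to the centre is 100 + 9 = 109.
Power of the point: PT² = |PO|² − r² = 105, so PT = √105.

√105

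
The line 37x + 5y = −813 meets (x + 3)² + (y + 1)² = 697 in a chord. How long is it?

√1394

The distance from (−3, −1) to the line is 697/√1394, and r² = 697.
Half the chord is √(r² − d²) = √(697/2), so the full chord is √1394.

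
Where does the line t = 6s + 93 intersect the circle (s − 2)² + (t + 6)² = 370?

Express t = 6s + 93 and substitute into the circle:
37s² + 1184s + 9435 = 0  ⟹  s² + 32s + 255 = 0
s = −15 or s = −17, giving (−15, 3) and (−17, −9).

(−17, −9) and (−15, 3)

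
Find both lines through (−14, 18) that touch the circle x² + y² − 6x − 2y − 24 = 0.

5x + 3y = −16 and 3x + 5y = 48

A line y − (18) = m(x − (−14)) is tangent when its distance from (3, 1) is √34:
[m·(17) − (−17)]² = 34(m² + 1)
15m² + 34m + 15 = 0, so m = −5/3 or m = −3/5.
Through (−14, 18) these give 5x + 3y = −16 and 3x + 5y = 48.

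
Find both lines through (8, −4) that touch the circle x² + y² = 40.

x − 3y = 20 and 3x + y = 20

A line y − (−4) = m(x − (8)) is tangent when its distance from (0, 0) is 2√10:
(−8m − (4))² = 40(m² + 1)
3m² + 8m − 3 = 0, so m = 1/3 or m = −3.
With m = 1/3: x − 3y = 20. With m = −3: 3x + y = 20.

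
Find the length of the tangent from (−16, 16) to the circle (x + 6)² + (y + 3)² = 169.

2√73

With centre O = (−6, −3), |OP|² = 461 and r² = 169.
Power of the point: PT² = |PO|² − r² = 292, so PT = 2√73.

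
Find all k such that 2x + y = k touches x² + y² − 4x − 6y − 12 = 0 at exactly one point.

Tangency holds when the distance from the centre (2, 3) to the line equals the radius 5:
|2·2 + 1·3 − k| / √5 = 5
|k − (7)| = 5√5.

k = 7 ± 5√5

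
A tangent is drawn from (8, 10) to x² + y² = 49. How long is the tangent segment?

With centre O = (0, 0), |OP|² = 164 and r² = 49.
By the tangent–radius right angle, tangent length = √(|PO|² − r²) = √115.

√115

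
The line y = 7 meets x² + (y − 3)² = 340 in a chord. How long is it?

36

Centre (0, 3), r² = 340. Perpendicular distance d from centre to line = |−4| / √1 = 4.
Chord = 2√(r² − d²) = 2·√(324) = 36.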